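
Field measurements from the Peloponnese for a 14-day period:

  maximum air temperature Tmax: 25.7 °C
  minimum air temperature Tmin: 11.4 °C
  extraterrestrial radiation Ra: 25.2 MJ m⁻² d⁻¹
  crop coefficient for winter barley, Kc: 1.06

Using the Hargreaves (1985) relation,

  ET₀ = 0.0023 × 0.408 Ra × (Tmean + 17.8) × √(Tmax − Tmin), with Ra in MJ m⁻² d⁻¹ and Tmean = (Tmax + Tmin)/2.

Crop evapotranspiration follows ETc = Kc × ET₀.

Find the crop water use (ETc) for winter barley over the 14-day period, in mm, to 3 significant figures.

Tmean = (25.7 + 11.4)/2 = 18.55 °C
0.408 Ra = 0.408 × 25.2 = 10.2816 mm/d equivalent
ET₀ = 0.0023 × 10.2816 × (18.55 + 17.8) × √14.3 = 0.0023 × 10.2816 × 36.35 × 3.7815 = 3.2506 mm/d
ETc = Kc × ET₀ = 1.06 × 3.2506 = 3.4456 mm/d
Over 14 days: 3.4456 × 14 = 48.238 mm

48.2 mm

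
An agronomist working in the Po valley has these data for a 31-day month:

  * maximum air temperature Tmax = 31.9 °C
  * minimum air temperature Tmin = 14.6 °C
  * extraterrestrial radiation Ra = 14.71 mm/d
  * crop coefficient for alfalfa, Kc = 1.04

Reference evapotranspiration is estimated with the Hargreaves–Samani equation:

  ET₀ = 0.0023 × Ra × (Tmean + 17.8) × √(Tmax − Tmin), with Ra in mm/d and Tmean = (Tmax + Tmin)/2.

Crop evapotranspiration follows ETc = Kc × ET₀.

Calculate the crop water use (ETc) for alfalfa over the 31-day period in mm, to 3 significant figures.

186 mm

Tmean = (31.9 + 14.6)/2 = 23.25 °C
ET₀ = 0.0023 × 14.71 × (23.25 + 17.8) × √17.3 = 0.0023 × 14.71 × 41.05 × 4.1593 = 5.7766 mm/d
ETc = Kc × ET₀ = 1.04 × 5.7766 = 6.0077 mm/d
Over 31 days: 6.0077 × 31 = 186.239 mm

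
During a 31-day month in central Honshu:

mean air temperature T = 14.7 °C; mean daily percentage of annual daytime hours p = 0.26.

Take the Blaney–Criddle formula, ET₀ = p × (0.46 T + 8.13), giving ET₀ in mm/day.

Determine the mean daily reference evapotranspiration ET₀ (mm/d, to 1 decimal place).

ET₀ = 0.26 × (0.46 × 14.7 + 8.13) = 0.26 × 14.892 = 3.8719 mm/d

3.9 mm/d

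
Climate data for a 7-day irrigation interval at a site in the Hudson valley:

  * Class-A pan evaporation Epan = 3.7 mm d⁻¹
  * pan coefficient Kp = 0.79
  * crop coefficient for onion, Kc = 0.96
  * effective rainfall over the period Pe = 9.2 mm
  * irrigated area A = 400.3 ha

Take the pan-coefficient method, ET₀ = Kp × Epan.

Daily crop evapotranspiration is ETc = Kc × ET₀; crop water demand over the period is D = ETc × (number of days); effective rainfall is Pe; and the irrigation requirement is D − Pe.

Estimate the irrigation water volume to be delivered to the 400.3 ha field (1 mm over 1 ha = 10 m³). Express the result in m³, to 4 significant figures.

ET₀ = 0.79 × 3.7 = 2.9230 mm/d
ETc = Kc × ET₀ = 0.96 × 2.9230 = 2.8061 mm/d
Crop demand D = ETc × 7 d = 2.8061 × 7 = 19.643 mm
D − Pe = 19.643 − 9.2 = 10.443 mm
Volume = 10.443 mm × 400.3 ha × 10 = 41803.3 m³

41800 m³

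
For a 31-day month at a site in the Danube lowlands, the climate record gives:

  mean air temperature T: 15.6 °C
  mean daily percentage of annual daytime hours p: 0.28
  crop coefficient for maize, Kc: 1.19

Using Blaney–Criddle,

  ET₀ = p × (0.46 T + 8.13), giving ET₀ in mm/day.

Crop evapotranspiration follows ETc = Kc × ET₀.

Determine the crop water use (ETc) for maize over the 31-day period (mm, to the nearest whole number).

ET₀ = 0.28 × (0.46 × 15.6 + 8.13) = 0.28 × 15.306 = 4.2857 mm/d
ETc = Kc × ET₀ = 1.19 × 4.2857 = 5.1000 mm/d
Over 31 days: 5.1000 × 31 = 158.100 mm

158 mm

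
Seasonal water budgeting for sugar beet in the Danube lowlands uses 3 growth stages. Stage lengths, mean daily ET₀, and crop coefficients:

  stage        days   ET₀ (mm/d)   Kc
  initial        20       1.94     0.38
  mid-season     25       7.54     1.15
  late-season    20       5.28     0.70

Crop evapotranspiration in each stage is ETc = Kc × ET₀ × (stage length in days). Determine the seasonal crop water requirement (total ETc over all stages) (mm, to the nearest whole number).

initial: 0.38 × 1.94 × 20 = 14.74 mm
mid-season: 1.15 × 7.54 × 25 = 216.78 mm
late-season: 0.70 × 5.28 × 20 = 73.92 mm
Seasonal total = 305.44 mm

305 mm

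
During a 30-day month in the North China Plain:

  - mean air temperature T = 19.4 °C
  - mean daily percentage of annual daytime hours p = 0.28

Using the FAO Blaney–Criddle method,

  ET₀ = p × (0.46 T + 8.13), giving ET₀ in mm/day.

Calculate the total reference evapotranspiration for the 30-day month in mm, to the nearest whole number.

ET₀ = 0.28 × (0.46 × 19.4 + 8.13) = 0.28 × 17.054 = 4.7751 mm/d
Monthly total = 4.7751 × 30 = 143.253 mm

143 mm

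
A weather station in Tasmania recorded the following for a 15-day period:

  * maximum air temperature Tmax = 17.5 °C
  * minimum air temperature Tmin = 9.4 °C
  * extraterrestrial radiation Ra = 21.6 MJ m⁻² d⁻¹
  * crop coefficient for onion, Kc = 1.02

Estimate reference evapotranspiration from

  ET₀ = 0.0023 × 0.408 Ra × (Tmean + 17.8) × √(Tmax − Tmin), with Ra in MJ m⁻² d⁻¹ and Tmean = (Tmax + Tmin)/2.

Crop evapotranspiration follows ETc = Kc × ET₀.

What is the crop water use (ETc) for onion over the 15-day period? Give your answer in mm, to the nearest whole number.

Tmean = (17.5 + 9.4)/2 = 13.45 °C
0.408 Ra = 0.408 × 21.6 = 8.8128 mm/d equivalent
ET₀ = 0.0023 × 8.8128 × (13.45 + 17.8) × √8.1 = 0.0023 × 8.8128 × 31.25 × 2.8460 = 1.8027 mm/d
ETc = Kc × ET₀ = 1.02 × 1.8027 = 1.8388 mm/d
Over 15 days: 1.8388 × 15 = 27.582 mm

28 mm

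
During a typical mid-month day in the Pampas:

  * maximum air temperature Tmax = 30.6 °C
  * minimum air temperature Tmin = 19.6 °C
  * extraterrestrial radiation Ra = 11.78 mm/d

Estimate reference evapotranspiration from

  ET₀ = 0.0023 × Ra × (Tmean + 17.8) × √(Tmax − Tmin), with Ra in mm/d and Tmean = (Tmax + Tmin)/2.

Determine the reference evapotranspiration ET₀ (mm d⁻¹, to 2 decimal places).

3.86 mm d⁻¹

Tmean = (30.6 + 19.6)/2 = 25.10 °C
ET₀ = 0.0023 × 11.78 × (25.10 + 17.8) × √11.0 = 0.0023 × 11.78 × 42.90 × 3.3166 = 3.8550 mm/d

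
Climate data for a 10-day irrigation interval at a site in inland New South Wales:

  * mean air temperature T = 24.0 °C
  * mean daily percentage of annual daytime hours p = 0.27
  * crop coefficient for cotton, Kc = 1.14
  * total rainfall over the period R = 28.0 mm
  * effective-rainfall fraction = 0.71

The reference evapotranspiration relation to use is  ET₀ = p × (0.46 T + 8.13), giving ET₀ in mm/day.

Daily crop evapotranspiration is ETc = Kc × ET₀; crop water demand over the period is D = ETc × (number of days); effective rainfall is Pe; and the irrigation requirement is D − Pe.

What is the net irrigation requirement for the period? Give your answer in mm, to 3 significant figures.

39.1 mm

ET₀ = 0.27 × (0.46 × 24.0 + 8.13) = 0.27 × 19.170 = 5.1759 mm/d
ETc = Kc × ET₀ = 1.14 × 5.1759 = 5.9005 mm/d
Crop demand D = ETc × 10 d = 5.9005 × 10 = 59.005 mm
Pe = 0.71 × 28.0 = 19.880 mm
D − Pe = 59.005 − 19.880 = 39.125 mm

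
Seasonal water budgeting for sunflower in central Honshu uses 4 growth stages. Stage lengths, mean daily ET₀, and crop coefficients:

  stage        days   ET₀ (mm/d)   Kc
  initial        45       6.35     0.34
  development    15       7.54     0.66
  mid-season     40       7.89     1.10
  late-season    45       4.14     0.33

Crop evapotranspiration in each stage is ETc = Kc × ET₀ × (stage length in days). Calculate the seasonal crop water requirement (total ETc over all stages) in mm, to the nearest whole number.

initial: 0.34 × 6.35 × 45 = 97.16 mm
development: 0.66 × 7.54 × 15 = 74.65 mm
mid-season: 1.10 × 7.89 × 40 = 347.16 mm
late-season: 0.33 × 4.14 × 45 = 61.48 mm
Seasonal total = 580.45 mm

580 mm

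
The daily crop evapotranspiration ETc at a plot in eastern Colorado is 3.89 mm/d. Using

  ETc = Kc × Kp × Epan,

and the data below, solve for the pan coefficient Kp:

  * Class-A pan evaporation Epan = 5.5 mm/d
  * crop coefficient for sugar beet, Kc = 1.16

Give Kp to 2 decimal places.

0.61

ETc = Kc × Kp × Epan  ⇒  Kp = ETc / (Kc × Epan)
Kp = 3.89 / (1.16 × 5.5) = 3.89 / 6.380 = 0.6097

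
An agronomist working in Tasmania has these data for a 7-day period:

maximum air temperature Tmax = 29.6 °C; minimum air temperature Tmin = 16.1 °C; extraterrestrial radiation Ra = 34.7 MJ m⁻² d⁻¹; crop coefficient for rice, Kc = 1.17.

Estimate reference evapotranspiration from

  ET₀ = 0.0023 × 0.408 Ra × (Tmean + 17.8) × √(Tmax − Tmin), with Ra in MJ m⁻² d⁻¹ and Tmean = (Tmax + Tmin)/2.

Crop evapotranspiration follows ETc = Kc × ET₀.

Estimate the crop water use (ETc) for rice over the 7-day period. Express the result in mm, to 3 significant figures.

Tmean = (29.6 + 16.1)/2 = 22.85 °C
0.408 Ra = 0.408 × 34.7 = 14.1576 mm/d equivalent
ET₀ = 0.0023 × 14.1576 × (22.85 + 17.8) × √13.5 = 0.0023 × 14.1576 × 40.65 × 3.6742 = 4.8634 mm/d
ETc = Kc × ET₀ = 1.17 × 4.8634 = 5.6902 mm/d
Over 7 days: 5.6902 × 7 = 39.831 mm

39.8 mm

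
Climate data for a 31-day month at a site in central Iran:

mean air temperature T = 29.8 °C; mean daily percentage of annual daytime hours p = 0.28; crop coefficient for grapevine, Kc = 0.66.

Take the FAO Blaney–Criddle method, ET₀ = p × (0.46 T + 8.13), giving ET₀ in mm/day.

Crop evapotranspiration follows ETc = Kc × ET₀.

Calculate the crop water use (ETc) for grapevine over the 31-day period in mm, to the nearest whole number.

ET₀ = 0.28 × (0.46 × 29.8 + 8.13) = 0.28 × 21.838 = 6.1146 mm/d
ETc = Kc × ET₀ = 0.66 × 6.1146 = 4.0356 mm/d
Over 31 days: 4.0356 × 31 = 125.104 mm

125 mm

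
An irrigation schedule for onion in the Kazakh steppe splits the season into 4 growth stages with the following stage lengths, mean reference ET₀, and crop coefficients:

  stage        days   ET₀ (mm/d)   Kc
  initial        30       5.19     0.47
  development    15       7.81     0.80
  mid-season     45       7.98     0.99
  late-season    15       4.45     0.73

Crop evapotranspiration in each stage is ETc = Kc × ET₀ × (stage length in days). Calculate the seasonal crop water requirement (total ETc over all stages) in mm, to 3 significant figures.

571 mm

initial: 0.47 × 5.19 × 30 = 73.18 mm
development: 0.80 × 7.81 × 15 = 93.72 mm
mid-season: 0.99 × 7.98 × 45 = 355.51 mm
late-season: 0.73 × 4.45 × 15 = 48.73 mm
Seasonal total = 571.14 mm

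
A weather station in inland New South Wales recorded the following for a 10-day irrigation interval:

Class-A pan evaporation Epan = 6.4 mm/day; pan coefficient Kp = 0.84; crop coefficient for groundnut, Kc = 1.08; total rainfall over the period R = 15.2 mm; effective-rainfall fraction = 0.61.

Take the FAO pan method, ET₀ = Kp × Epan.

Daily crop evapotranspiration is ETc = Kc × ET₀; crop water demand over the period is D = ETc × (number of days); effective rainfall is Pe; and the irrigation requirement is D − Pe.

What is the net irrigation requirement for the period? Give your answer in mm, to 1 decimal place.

ET₀ = 0.84 × 6.4 = 5.3760 mm/d
ETc = Kc × ET₀ = 1.08 × 5.3760 = 5.8061 mm/d
Crop demand D = ETc × 10 d = 5.8061 × 10 = 58.061 mm
Pe = 0.61 × 15.2 = 9.272 mm
D − Pe = 58.061 − 9.272 = 48.789 mm

48.8 mm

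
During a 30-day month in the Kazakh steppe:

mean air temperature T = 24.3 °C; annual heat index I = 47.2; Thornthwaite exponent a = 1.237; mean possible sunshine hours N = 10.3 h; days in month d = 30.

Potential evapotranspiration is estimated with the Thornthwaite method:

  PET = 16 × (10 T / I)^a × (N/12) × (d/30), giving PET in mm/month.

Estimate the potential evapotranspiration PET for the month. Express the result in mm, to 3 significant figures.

104 mm

10T/I = 10 × 24.3 / 47.2 = 5.1483
(10T/I)^a = 5.1483^1.237 = 7.5915
Uncorrected PET = 16 × 7.5915 = 121.464 mm
Correction = (N/12)(d/30) = (10.3/12)(30/30) = 0.8583
PET = 121.464 × 0.8583 = 104.253 mm/month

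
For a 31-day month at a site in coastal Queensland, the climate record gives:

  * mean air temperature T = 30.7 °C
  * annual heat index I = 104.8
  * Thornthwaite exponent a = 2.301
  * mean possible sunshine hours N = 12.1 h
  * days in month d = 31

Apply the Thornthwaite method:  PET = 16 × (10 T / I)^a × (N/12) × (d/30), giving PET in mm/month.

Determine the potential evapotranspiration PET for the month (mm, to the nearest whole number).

10T/I = 10 × 30.7 / 104.8 = 2.9294
(10T/I)^a = 2.9294^2.301 = 11.8593
Uncorrected PET = 16 × 11.8593 = 189.749 mm
Correction = (N/12)(d/30) = (12.1/12)(31/30) = 1.0419
PET = 189.749 × 1.0419 = 197.699 mm/month

198 mm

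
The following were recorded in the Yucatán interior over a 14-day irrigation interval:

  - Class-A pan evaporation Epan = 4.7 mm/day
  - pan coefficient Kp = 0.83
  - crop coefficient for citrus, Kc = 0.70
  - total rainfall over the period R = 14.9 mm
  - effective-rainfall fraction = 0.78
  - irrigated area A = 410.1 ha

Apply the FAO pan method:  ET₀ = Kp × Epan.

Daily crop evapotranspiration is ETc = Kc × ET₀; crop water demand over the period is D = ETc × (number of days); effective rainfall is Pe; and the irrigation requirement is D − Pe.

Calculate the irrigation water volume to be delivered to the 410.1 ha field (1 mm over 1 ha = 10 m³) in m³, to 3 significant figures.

ET₀ = 0.83 × 4.7 = 3.9010 mm/d
ETc = Kc × ET₀ = 0.70 × 3.9010 = 2.7307 mm/d
Crop demand D = ETc × 14 d = 2.7307 × 14 = 38.230 mm
Pe = 0.78 × 14.9 = 11.622 mm
D − Pe = 38.230 − 11.622 = 26.608 mm
Volume = 26.608 mm × 410.1 ha × 10 = 109119.4 m³

109000 m³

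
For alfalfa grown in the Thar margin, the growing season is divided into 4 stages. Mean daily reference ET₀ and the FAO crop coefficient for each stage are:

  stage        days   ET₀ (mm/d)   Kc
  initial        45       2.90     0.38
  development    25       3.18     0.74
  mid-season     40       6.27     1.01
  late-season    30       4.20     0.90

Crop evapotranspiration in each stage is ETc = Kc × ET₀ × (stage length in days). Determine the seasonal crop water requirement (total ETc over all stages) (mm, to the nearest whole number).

475 mm

initial: 0.38 × 2.90 × 45 = 49.59 mm
development: 0.74 × 3.18 × 25 = 58.83 mm
mid-season: 1.01 × 6.27 × 40 = 253.31 mm
late-season: 0.90 × 4.20 × 30 = 113.40 mm
Seasonal total = 475.13 mm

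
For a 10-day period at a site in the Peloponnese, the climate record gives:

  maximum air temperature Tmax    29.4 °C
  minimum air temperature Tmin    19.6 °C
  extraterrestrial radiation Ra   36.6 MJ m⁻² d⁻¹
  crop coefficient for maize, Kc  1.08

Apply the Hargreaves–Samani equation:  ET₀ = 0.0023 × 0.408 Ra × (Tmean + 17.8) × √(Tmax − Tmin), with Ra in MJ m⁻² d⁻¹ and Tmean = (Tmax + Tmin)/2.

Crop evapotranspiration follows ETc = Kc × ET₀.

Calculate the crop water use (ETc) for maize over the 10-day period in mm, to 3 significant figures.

49.1 mm

Tmean = (29.4 + 19.6)/2 = 24.50 °C
0.408 Ra = 0.408 × 36.6 = 14.9328 mm/d equivalent
ET₀ = 0.0023 × 14.9328 × (24.50 + 17.8) × √9.8 = 0.0023 × 14.9328 × 42.30 × 3.1305 = 4.5480 mm/d
ETc = Kc × ET₀ = 1.08 × 4.5480 = 4.9118 mm/d
Over 10 days: 4.9118 × 10 = 49.118 mm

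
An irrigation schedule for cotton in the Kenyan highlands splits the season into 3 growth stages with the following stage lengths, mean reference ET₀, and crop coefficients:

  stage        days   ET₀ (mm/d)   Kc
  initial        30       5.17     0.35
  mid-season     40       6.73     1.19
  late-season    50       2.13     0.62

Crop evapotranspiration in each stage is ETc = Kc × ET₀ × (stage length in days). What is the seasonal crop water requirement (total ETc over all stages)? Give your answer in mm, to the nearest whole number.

initial: 0.35 × 5.17 × 30 = 54.29 mm
mid-season: 1.19 × 6.73 × 40 = 320.35 mm
late-season: 0.62 × 2.13 × 50 = 66.03 mm
Seasonal total = 440.67 mm

441 mm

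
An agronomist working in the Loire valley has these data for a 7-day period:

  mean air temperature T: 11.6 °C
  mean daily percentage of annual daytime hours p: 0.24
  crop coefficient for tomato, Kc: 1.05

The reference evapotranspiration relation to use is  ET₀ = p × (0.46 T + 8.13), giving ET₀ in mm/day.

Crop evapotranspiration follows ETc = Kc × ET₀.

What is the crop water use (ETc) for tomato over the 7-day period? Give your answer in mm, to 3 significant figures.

ET₀ = 0.24 × (0.46 × 11.6 + 8.13) = 0.24 × 13.466 = 3.2318 mm/d
ETc = Kc × ET₀ = 1.05 × 3.2318 = 3.3934 mm/d
Over 7 days: 3.3934 × 7 = 23.754 mm

23.8 mm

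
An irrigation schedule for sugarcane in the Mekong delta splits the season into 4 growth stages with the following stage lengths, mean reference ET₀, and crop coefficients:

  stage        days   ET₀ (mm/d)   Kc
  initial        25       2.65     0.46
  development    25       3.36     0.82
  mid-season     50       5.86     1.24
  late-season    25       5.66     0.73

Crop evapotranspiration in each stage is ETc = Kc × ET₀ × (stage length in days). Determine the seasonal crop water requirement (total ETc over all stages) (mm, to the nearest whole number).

566 mm

initial: 0.46 × 2.65 × 25 = 30.48 mm
development: 0.82 × 3.36 × 25 = 68.88 mm
mid-season: 1.24 × 5.86 × 50 = 363.32 mm
late-season: 0.73 × 5.66 × 25 = 103.30 mm
Seasonal total = 565.98 mm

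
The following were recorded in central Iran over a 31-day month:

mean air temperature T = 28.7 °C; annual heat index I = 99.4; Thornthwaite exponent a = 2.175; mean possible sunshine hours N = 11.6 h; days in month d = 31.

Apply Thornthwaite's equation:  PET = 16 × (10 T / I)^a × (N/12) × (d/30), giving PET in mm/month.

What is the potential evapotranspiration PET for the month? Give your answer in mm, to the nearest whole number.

10T/I = 10 × 28.7 / 99.4 = 2.8873
(10T/I)^a = 2.8873^2.175 = 10.0362
Uncorrected PET = 16 × 10.0362 = 160.579 mm
Correction = (N/12)(d/30) = (11.6/12)(31/30) = 0.9989
PET = 160.579 × 0.9989 = 160.402 mm/month

160 mm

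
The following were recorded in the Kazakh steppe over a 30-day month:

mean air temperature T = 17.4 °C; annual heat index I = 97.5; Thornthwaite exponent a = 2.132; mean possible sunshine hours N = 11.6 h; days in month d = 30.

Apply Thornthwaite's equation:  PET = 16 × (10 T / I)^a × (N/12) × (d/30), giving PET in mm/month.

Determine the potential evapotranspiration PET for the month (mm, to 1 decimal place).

53.2 mm

10T/I = 10 × 17.4 / 97.5 = 1.7846
(10T/I)^a = 1.7846^2.132 = 3.4378
Uncorrected PET = 16 × 3.4378 = 55.005 mm
Correction = (N/12)(d/30) = (11.6/12)(30/30) = 0.9667
PET = 55.005 × 0.9667 = 53.173 mm/month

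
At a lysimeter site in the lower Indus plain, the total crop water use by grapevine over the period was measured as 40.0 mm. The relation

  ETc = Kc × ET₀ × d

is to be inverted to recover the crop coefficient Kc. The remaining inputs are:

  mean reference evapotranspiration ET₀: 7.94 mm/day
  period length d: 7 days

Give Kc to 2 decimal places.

0.72

ETc = Kc × ET₀ × d  ⇒  Kc = ETc / (ET₀ × d)
Kc = 40.0 / (7.94 × 7) = 40.0 / 55.58 = 0.7197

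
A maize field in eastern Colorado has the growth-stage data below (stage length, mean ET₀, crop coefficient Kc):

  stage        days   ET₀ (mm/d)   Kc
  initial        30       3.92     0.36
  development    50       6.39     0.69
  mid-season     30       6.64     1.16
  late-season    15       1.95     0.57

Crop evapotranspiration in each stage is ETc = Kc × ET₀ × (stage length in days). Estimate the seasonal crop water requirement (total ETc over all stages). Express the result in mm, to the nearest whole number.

initial: 0.36 × 3.92 × 30 = 42.34 mm
development: 0.69 × 6.39 × 50 = 220.46 mm
mid-season: 1.16 × 6.64 × 30 = 231.07 mm
late-season: 0.57 × 1.95 × 15 = 16.67 mm
Seasonal total = 510.54 mm

511 mm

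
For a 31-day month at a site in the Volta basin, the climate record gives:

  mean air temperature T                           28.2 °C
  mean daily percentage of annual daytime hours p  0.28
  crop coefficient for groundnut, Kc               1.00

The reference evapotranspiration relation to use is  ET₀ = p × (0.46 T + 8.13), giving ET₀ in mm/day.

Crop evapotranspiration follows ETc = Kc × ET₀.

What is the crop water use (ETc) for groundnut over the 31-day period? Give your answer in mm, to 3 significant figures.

183 mm

ET₀ = 0.28 × (0.46 × 28.2 + 8.13) = 0.28 × 21.102 = 5.9086 mm/d
ETc = Kc × ET₀ = 1.00 × 5.9086 = 5.9086 mm/d
Over 31 days: 5.9086 × 31 = 183.167 mm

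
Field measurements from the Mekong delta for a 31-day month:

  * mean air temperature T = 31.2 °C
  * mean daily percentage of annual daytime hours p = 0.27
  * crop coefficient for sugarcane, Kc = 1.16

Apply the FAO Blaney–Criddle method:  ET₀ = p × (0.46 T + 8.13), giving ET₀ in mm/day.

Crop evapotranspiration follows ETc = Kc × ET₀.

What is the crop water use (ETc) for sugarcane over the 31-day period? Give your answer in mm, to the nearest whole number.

218 mm

ET₀ = 0.27 × (0.46 × 31.2 + 8.13) = 0.27 × 22.482 = 6.0701 mm/d
ETc = Kc × ET₀ = 1.16 × 6.0701 = 7.0413 mm/d
Over 31 days: 7.0413 × 31 = 218.280 mm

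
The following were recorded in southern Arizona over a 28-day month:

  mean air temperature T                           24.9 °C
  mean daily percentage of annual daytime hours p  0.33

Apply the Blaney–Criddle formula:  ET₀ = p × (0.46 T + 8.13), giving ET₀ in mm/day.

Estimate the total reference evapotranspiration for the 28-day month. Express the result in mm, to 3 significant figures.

ET₀ = 0.33 × (0.46 × 24.9 + 8.13) = 0.33 × 19.584 = 6.4627 mm/d
Monthly total = 6.4627 × 28 = 180.956 mm

181 mm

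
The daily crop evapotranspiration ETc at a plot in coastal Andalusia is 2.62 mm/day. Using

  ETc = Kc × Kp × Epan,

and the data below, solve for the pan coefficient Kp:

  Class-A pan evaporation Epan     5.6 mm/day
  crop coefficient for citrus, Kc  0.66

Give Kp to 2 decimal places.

ETc = Kc × Kp × Epan  ⇒  Kp = ETc / (Kc × Epan)
Kp = 2.62 / (0.66 × 5.6) = 2.62 / 3.696 = 0.7089

0.71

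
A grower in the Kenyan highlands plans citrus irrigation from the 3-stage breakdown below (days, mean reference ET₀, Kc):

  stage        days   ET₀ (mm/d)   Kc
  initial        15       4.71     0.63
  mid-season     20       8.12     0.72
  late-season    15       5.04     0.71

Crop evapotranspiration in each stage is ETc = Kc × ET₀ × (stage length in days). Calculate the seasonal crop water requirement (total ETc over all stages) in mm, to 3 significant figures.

initial: 0.63 × 4.71 × 15 = 44.51 mm
mid-season: 0.72 × 8.12 × 20 = 116.93 mm
late-season: 0.71 × 5.04 × 15 = 53.68 mm
Seasonal total = 215.12 mm

215 mm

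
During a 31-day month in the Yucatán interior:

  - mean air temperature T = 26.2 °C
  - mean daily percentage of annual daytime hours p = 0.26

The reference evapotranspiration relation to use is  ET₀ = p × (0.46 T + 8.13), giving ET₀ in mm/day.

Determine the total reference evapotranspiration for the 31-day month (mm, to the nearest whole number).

ET₀ = 0.26 × (0.46 × 26.2 + 8.13) = 0.26 × 20.182 = 5.2473 mm/d
Monthly total = 5.2473 × 31 = 162.666 mm

163 mm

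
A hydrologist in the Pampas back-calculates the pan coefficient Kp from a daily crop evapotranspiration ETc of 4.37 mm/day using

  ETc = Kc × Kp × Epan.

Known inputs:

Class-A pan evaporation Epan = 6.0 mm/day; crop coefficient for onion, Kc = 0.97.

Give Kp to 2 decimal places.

0.75

ETc = Kc × Kp × Epan  ⇒  Kp = ETc / (Kc × Epan)
Kp = 4.37 / (0.97 × 6.0) = 4.37 / 5.820 = 0.7509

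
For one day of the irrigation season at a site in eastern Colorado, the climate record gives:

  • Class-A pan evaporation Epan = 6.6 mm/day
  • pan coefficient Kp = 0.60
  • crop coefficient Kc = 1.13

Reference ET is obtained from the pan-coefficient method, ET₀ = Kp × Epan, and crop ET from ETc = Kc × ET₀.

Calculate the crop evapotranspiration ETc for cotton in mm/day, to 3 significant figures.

4.47 mm/day

ET₀ = 0.60 × 6.6 = 3.9600 mm/d
ETc = Kc × ET₀ = 1.13 × 3.9600 = 4.4748 mm/d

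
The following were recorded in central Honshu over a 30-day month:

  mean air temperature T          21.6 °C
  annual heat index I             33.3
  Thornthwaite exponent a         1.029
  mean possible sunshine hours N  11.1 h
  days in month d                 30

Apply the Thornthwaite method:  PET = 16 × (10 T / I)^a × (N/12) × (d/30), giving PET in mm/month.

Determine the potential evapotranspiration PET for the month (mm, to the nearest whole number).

101 mm

10T/I = 10 × 21.6 / 33.3 = 6.4865
(10T/I)^a = 6.4865^1.029 = 6.8479
Uncorrected PET = 16 × 6.8479 = 109.566 mm
Correction = (N/12)(d/30) = (11.1/12)(30/30) = 0.9250
PET = 109.566 × 0.9250 = 101.349 mm/month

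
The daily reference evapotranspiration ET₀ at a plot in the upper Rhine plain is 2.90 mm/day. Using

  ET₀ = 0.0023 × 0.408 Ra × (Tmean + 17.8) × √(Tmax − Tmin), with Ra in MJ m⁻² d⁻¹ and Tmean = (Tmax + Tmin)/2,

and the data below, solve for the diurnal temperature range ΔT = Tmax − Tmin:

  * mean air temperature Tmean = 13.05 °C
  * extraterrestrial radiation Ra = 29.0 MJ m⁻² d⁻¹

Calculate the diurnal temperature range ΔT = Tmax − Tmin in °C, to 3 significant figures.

√ΔT = ET₀ / [0.0023 × 0.408 × Ra × (Tmean+17.8)] = 2.90 / (0.0023 × 11.8320 × 30.85) = 3.4543
ΔT = 3.4543² = 11.932 °C

11.9 °C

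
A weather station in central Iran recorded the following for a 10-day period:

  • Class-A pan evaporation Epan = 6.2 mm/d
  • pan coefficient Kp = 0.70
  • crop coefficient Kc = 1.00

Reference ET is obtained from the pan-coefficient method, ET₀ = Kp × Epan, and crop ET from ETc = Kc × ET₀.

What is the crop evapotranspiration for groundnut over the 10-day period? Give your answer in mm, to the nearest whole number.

43 mm

ET₀ = 0.70 × 6.2 = 4.3400 mm/d
ETc = Kc × ET₀ = 1.00 × 4.3400 = 4.3400 mm/d
Over 10 days: 4.3400 × 10 = 43.400 mm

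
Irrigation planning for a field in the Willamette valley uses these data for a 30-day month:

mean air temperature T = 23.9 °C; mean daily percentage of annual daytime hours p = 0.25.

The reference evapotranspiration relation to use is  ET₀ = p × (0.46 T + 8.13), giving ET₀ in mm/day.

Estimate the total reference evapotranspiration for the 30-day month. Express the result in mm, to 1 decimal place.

143.4 mm

ET₀ = 0.25 × (0.46 × 23.9 + 8.13) = 0.25 × 19.124 = 4.7810 mm/d
Monthly total = 4.7810 × 30 = 143.430 mm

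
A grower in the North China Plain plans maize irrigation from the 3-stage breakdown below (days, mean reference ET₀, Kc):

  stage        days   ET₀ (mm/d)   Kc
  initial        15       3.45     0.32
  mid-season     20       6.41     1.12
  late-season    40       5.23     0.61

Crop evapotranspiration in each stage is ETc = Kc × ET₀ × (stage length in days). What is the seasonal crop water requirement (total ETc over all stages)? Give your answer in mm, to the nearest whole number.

288 mm

initial: 0.32 × 3.45 × 15 = 16.56 mm
mid-season: 1.12 × 6.41 × 20 = 143.58 mm
late-season: 0.61 × 5.23 × 40 = 127.61 mm
Seasonal total = 287.75 mm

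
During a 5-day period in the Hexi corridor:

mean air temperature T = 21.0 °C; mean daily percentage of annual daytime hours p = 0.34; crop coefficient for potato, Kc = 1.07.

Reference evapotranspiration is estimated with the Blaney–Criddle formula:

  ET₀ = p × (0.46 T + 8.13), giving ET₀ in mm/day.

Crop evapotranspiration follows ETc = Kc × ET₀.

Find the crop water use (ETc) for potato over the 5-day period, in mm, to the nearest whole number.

ET₀ = 0.34 × (0.46 × 21.0 + 8.13) = 0.34 × 17.790 = 6.0486 mm/d
ETc = Kc × ET₀ = 1.07 × 6.0486 = 6.4720 mm/d
Over 5 days: 6.4720 × 5 = 32.360 mm

32 mm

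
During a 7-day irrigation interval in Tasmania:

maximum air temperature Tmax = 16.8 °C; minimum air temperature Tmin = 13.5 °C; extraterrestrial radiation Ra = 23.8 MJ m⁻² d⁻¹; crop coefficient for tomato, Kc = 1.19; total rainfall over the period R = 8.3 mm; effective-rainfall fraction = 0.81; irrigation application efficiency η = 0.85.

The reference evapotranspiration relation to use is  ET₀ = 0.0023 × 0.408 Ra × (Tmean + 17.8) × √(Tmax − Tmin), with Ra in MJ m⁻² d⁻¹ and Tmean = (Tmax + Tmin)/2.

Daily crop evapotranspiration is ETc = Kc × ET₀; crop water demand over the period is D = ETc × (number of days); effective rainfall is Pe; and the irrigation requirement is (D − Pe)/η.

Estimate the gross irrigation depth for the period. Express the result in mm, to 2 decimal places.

5.19 mm

Tmean = (16.8 + 13.5)/2 = 15.15 °C
0.408 Ra = 0.408 × 23.8 = 9.7104 mm/d equivalent
ET₀ = 0.0023 × 9.7104 × (15.15 + 17.8) × √3.3 = 0.0023 × 9.7104 × 32.95 × 1.8166 = 1.3368 mm/d
ETc = Kc × ET₀ = 1.19 × 1.3368 = 1.5908 mm/d
Crop demand D = ETc × 7 d = 1.5908 × 7 = 11.136 mm
Pe = 0.81 × 8.3 = 6.723 mm
D − Pe = 11.136 − 6.723 = 4.413 mm
Gross irrigation = 4.413 / 0.85 = 5.192 mm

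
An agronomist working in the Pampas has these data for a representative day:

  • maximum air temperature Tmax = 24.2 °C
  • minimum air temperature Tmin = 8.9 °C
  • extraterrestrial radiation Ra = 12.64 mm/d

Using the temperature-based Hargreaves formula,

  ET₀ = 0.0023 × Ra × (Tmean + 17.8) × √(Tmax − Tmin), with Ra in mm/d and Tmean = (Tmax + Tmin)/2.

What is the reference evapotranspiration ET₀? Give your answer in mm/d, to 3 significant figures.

3.91 mm/d

Tmean = (24.2 + 8.9)/2 = 16.55 °C
ET₀ = 0.0023 × 12.64 × (16.55 + 17.8) × √15.3 = 0.0023 × 12.64 × 34.35 × 3.9115 = 3.9061 mm/d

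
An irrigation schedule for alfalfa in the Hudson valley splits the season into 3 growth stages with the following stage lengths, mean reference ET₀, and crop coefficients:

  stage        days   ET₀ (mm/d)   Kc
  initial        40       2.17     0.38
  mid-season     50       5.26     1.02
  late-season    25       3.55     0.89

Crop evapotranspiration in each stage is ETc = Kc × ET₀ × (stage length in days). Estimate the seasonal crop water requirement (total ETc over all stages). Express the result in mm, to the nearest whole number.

380 mm

initial: 0.38 × 2.17 × 40 = 32.98 mm
mid-season: 1.02 × 5.26 × 50 = 268.26 mm
late-season: 0.89 × 3.55 × 25 = 78.99 mm
Seasonal total = 380.23 mm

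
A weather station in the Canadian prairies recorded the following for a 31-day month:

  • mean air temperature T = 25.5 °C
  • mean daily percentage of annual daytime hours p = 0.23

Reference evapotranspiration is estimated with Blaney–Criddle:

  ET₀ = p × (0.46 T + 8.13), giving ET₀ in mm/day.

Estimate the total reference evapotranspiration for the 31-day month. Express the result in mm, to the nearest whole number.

142 mm

ET₀ = 0.23 × (0.46 × 25.5 + 8.13) = 0.23 × 19.860 = 4.5678 mm/d
Monthly total = 4.5678 × 31 = 141.602 mm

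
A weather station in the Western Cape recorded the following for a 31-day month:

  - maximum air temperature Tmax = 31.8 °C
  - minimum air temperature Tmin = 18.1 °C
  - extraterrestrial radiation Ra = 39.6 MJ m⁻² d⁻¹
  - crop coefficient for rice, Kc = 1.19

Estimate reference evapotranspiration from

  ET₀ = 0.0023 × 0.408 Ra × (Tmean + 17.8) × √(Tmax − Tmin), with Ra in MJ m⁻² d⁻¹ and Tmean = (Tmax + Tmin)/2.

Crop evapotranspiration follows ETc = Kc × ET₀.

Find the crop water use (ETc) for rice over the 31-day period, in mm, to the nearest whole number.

217 mm

Tmean = (31.8 + 18.1)/2 = 24.95 °C
0.408 Ra = 0.408 × 39.6 = 16.1568 mm/d equivalent
ET₀ = 0.0023 × 16.1568 × (24.95 + 17.8) × √13.7 = 0.0023 × 16.1568 × 42.75 × 3.7014 = 5.8801 mm/d
ETc = Kc × ET₀ = 1.19 × 5.8801 = 6.9973 mm/d
Over 31 days: 6.9973 × 31 = 216.916 mm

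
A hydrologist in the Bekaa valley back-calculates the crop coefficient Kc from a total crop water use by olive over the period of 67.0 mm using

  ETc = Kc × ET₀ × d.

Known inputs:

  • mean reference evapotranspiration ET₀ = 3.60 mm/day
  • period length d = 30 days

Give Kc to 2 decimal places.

ETc = Kc × ET₀ × d  ⇒  Kc = ETc / (ET₀ × d)
Kc = 67.0 / (3.60 × 30) = 67.0 / 108.00 = 0.6204

0.62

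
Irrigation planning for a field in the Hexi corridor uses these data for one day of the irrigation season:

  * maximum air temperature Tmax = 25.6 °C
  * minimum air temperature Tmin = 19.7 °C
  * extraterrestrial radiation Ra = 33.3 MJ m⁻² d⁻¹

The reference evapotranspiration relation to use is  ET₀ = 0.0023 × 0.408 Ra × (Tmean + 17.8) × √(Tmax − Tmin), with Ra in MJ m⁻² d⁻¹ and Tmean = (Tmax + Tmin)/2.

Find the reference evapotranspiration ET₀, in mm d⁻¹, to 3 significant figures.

3.07 mm d⁻¹

Tmean = (25.6 + 19.7)/2 = 22.65 °C
0.408 Ra = 0.408 × 33.3 = 13.5864 mm/d equivalent
ET₀ = 0.0023 × 13.5864 × (22.65 + 17.8) × √5.9 = 0.0023 × 13.5864 × 40.45 × 2.4290 = 3.0703 mm/d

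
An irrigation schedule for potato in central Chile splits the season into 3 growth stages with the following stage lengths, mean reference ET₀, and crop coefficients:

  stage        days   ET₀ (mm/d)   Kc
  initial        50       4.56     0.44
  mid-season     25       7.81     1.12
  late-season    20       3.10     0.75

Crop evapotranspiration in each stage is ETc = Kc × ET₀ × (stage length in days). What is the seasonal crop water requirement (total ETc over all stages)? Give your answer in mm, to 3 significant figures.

initial: 0.44 × 4.56 × 50 = 100.32 mm
mid-season: 1.12 × 7.81 × 25 = 218.68 mm
late-season: 0.75 × 3.10 × 20 = 46.50 mm
Seasonal total = 365.50 mm

366 mm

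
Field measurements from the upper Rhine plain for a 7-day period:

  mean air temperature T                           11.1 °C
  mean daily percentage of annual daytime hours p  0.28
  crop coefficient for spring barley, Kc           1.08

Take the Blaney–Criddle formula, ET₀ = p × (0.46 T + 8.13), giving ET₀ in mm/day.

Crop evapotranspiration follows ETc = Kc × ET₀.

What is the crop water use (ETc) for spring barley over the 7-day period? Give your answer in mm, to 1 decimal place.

28.0 mm

ET₀ = 0.28 × (0.46 × 11.1 + 8.13) = 0.28 × 13.236 = 3.7061 mm/d
ETc = Kc × ET₀ = 1.08 × 3.7061 = 4.0026 mm/d
Over 7 days: 4.0026 × 7 = 28.018 mm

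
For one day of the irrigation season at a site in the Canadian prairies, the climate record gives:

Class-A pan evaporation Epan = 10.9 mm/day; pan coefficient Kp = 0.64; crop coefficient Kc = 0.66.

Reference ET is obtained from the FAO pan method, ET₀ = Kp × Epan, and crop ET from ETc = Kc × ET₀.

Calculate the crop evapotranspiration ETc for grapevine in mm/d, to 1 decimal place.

ET₀ = 0.64 × 10.9 = 6.9760 mm/d
ETc = Kc × ET₀ = 0.66 × 6.9760 = 4.6042 mm/d

4.6 mm/d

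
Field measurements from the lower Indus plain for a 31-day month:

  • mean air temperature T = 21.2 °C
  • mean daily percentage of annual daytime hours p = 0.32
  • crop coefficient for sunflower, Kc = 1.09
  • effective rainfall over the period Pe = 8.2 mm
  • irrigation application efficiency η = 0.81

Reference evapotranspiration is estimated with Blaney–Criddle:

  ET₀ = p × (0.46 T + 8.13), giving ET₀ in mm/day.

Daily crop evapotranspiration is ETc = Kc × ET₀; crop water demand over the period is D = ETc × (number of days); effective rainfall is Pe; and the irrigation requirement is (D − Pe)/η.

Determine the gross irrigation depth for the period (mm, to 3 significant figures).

ET₀ = 0.32 × (0.46 × 21.2 + 8.13) = 0.32 × 17.882 = 5.7222 mm/d
ETc = Kc × ET₀ = 1.09 × 5.7222 = 6.2372 mm/d
Crop demand D = ETc × 31 d = 6.2372 × 31 = 193.353 mm
D − Pe = 193.353 − 8.2 = 185.153 mm
Gross irrigation = 185.153 / 0.81 = 228.584 mm

229 mm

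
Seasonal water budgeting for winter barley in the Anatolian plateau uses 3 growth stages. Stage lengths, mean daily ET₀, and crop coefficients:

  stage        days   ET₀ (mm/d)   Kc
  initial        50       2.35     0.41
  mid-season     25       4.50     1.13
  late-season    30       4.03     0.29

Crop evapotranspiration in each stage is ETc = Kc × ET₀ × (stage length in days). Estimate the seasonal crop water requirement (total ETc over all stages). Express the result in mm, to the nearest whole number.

210 mm

initial: 0.41 × 2.35 × 50 = 48.18 mm
mid-season: 1.13 × 4.50 × 25 = 127.13 mm
late-season: 0.29 × 4.03 × 30 = 35.06 mm
Seasonal total = 210.37 mm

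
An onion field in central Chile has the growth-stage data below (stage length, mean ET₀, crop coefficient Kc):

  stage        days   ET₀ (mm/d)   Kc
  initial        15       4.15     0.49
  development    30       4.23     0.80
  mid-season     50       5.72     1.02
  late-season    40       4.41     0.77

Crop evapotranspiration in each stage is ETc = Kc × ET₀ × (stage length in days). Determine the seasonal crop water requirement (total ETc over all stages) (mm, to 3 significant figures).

560 mm

initial: 0.49 × 4.15 × 15 = 30.50 mm
development: 0.80 × 4.23 × 30 = 101.52 mm
mid-season: 1.02 × 5.72 × 50 = 291.72 mm
late-season: 0.77 × 4.41 × 40 = 135.83 mm
Seasonal total = 559.57 mm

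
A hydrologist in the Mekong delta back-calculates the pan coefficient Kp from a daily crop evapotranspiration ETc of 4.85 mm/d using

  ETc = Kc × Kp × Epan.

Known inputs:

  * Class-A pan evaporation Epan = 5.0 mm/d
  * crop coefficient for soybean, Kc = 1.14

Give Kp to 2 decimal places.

0.85

ETc = Kc × Kp × Epan  ⇒  Kp = ETc / (Kc × Epan)
Kp = 4.85 / (1.14 × 5.0) = 4.85 / 5.700 = 0.8509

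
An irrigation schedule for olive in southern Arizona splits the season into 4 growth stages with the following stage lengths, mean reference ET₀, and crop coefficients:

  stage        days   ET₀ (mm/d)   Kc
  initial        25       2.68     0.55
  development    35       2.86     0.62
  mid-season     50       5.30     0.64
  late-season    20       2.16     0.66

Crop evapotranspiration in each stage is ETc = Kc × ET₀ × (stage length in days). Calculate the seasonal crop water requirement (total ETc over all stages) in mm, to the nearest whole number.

297 mm

initial: 0.55 × 2.68 × 25 = 36.85 mm
development: 0.62 × 2.86 × 35 = 62.06 mm
mid-season: 0.64 × 5.30 × 50 = 169.60 mm
late-season: 0.66 × 2.16 × 20 = 28.51 mm
Seasonal total = 297.02 mm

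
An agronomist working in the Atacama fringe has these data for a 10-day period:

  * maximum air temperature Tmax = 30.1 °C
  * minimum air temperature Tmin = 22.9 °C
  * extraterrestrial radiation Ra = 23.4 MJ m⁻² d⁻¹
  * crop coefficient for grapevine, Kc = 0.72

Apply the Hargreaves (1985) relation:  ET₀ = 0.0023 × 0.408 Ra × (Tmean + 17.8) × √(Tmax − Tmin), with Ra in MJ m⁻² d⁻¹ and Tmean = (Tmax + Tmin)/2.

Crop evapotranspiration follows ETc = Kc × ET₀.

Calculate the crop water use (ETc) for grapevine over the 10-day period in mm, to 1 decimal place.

Tmean = (30.1 + 22.9)/2 = 26.50 °C
0.408 Ra = 0.408 × 23.4 = 9.5472 mm/d equivalent
ET₀ = 0.0023 × 9.5472 × (26.50 + 17.8) × √7.2 = 0.0023 × 9.5472 × 44.30 × 2.6833 = 2.6102 mm/d
ETc = Kc × ET₀ = 0.72 × 2.6102 = 1.8793 mm/d
Over 10 days: 1.8793 × 10 = 18.793 mm

18.8 mm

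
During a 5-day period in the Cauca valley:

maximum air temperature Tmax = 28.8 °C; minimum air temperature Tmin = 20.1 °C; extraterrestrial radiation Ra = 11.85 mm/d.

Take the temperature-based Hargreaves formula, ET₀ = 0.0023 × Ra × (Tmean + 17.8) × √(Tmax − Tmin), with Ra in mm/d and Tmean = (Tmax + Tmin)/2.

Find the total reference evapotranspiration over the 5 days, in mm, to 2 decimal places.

16.98 mm

Tmean = (28.8 + 20.1)/2 = 24.45 °C
ET₀ = 0.0023 × 11.85 × (24.45 + 17.8) × √8.7 = 0.0023 × 11.85 × 42.25 × 2.9496 = 3.3965 mm/d
Over 5 days: 3.3965 × 5 = 16.983 mm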